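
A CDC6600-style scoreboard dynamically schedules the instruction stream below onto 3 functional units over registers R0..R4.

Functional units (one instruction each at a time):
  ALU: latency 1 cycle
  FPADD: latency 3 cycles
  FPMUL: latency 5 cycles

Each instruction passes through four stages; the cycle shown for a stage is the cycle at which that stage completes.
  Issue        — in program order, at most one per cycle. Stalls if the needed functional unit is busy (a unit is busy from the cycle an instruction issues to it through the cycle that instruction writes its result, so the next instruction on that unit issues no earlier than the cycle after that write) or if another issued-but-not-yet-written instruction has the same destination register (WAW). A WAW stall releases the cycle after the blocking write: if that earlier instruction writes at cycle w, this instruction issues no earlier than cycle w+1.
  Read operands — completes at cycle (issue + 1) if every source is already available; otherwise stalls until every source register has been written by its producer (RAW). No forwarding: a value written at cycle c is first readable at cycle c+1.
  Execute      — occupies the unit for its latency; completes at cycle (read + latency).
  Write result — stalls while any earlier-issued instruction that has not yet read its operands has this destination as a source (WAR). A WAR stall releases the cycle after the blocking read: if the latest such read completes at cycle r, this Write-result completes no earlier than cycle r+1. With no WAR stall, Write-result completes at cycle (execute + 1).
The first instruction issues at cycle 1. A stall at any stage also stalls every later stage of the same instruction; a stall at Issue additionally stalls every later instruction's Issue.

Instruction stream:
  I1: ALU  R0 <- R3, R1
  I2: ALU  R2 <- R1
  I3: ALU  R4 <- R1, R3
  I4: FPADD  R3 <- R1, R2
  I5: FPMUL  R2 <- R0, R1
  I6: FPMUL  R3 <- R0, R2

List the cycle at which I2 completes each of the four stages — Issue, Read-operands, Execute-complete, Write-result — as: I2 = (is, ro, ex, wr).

cycle 1: I1 issues→ALU
cycle 2: I1 reads
cycle 3: I1 exec-done
cycle 4: I1 writes R0
cycle 5: I2 issues→ALU
cycle 6: I2 reads
cycle 7: I2 exec-done
cycle 8: I2 writes R2
cycle 9: I3 issues→ALU
cycle 10: I3 reads · I4 issues→FPADD
cycle 11: I3 exec-done · I4 reads · I5 issues→FPMUL
cycle 12: I3 writes R4 · I5 reads
cycle 14: I4 exec-done
cycle 15: I4 writes R3
cycle 17: I5 exec-done
cycle 18: I5 writes R2
cycle 19: I6 issues→FPMUL
cycle 20: I6 reads
cycle 25: I6 exec-done
cycle 26: I6 writes R3

I2 = (5, 6, 7, 8)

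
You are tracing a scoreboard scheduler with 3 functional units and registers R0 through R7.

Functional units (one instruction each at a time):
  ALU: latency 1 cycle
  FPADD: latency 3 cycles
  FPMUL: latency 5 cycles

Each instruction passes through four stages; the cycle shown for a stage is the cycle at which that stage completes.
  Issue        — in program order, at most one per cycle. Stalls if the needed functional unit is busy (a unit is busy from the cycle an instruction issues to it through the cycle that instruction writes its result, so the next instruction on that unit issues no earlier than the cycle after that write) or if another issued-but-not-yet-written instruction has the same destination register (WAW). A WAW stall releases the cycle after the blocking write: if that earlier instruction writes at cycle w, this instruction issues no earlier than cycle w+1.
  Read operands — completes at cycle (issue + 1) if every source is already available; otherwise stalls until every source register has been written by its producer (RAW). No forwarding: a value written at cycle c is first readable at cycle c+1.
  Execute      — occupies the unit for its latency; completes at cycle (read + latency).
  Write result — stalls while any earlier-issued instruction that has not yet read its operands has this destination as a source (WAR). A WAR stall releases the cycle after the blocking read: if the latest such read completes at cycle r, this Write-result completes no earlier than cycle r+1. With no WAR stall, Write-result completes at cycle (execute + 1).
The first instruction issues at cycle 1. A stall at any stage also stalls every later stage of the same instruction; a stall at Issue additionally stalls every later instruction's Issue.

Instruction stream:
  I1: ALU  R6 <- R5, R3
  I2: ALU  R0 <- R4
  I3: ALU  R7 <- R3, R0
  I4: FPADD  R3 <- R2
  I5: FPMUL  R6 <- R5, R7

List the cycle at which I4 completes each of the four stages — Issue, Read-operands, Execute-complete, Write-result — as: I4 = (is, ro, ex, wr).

I4 = (10, 11, 14, 15)

t=1  I1→ALU
t=2  I1 RO
t=3  I1 EX
t=4  I1 WR R6
t=5  I2→ALU
t=6  I2 RO
t=7  I2 EX
t=8  I2 WR R0
t=9  I3→ALU
t=10  I3 RO; I4→FPADD
t=11  I3 EX; I4 RO; I5→FPMUL
t=12  I3 WR R7
t=13  I5 RO
t=14  I4 EX
t=15  I4 WR R3
t=18  I5 EX
t=19  I5 WR R6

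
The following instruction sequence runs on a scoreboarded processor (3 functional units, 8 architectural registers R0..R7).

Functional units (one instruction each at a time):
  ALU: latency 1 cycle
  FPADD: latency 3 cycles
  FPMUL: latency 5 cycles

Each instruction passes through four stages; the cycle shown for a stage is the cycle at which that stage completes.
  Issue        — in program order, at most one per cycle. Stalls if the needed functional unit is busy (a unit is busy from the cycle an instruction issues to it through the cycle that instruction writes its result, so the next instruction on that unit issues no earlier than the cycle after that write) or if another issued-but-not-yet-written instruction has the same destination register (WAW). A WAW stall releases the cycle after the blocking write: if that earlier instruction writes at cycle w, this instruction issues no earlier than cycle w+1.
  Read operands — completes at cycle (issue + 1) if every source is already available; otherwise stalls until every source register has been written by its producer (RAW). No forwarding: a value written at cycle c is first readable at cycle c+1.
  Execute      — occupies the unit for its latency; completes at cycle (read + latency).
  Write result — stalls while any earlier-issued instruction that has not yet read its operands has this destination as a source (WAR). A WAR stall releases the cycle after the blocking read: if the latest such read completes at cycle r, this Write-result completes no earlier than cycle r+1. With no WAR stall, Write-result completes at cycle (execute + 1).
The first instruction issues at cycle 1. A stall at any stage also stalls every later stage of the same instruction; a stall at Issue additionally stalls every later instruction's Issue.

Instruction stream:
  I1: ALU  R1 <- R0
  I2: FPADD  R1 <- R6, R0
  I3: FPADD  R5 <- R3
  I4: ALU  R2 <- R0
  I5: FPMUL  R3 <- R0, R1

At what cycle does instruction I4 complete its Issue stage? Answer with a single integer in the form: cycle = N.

I1 -> (1, 2, 3, 4)
I2 -> (5, 6, 9, 10)  // WAW R1: wait I1 write@4
I3 -> (11, 12, 15, 16)  // struct: FPADD busy until I2 writes@10
I4 -> (12, 13, 14, 15)
I5 -> (13, 14, 19, 20)

cycle = 12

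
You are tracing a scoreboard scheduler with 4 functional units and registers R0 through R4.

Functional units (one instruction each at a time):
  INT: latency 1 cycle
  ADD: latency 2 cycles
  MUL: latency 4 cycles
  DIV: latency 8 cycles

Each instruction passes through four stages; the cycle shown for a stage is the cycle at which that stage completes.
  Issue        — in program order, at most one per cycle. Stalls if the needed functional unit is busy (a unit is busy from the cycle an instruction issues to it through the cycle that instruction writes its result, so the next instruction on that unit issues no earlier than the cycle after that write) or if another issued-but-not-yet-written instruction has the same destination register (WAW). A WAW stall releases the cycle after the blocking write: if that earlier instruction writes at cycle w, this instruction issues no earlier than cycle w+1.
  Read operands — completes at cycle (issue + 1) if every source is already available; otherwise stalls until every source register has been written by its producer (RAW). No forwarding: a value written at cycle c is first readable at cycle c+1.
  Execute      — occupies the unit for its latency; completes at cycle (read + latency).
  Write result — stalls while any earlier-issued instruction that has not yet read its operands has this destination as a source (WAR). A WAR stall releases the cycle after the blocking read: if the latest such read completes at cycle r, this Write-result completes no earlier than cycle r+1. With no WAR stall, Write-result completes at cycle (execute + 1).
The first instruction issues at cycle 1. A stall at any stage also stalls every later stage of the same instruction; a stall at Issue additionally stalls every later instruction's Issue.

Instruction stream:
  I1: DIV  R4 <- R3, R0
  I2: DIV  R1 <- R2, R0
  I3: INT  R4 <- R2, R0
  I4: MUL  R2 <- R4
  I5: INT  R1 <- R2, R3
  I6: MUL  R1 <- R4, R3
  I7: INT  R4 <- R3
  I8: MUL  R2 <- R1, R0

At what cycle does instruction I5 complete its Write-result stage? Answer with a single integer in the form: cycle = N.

[1] I1→DIV
[2] I1 RO
[10] I1 EX
[11] I1 WR R4
[12] I2→DIV
[13] I2 RO, I3→INT
[14] I3 RO, I4→MUL
[15] I3 EX
[16] I3 WR R4
[17] I4 RO
[21] I2 EX, I4 EX
[22] I2 WR R1, I4 WR R2
[23] I5→INT
[24] I5 RO
[25] I5 EX
[26] I5 WR R1
[27] I6→MUL
[28] I6 RO, I7→INT
[29] I7 RO
[30] I7 EX
[31] I7 WR R4
[32] I6 EX
[33] I6 WR R1
[34] I8→MUL
[35] I8 RO
[39] I8 EX
[40] I8 WR R2

cycle = 26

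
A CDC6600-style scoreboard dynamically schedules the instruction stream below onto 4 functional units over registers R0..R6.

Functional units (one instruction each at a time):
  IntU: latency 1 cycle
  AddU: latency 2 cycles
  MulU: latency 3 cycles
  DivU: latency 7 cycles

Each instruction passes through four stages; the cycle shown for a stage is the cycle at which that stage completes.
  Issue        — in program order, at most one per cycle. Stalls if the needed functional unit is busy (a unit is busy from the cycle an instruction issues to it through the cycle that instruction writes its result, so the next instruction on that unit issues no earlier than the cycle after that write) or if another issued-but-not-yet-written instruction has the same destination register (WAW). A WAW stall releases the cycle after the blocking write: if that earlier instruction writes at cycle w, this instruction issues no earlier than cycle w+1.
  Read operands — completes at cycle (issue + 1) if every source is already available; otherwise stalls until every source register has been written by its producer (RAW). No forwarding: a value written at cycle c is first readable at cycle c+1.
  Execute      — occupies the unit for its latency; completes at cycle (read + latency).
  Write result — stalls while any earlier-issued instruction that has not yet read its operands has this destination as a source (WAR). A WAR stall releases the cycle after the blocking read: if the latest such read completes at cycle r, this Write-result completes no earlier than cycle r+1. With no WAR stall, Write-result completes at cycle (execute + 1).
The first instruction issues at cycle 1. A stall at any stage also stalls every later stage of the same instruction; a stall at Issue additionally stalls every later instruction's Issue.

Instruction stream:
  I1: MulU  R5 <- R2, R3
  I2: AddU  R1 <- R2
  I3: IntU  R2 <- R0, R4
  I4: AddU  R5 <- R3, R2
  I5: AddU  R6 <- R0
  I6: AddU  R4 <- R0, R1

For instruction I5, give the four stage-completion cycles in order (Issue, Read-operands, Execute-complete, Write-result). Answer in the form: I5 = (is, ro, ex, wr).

  I1 | 1 | 2 | 5 | 6
  I2 | 2 | 3 | 5 | 6
  I3 | 3 | 4 | 5 | 6
  I4 | 7 | 8 | 10 | 11   struct: AddU busy until I2 writes@6
  I5 | 12 | 13 | 15 | 16   struct: AddU busy until I4 writes@11
  I6 | 17 | 18 | 20 | 21   struct: AddU busy until I5 writes@16

I5 = (12, 13, 15, 16)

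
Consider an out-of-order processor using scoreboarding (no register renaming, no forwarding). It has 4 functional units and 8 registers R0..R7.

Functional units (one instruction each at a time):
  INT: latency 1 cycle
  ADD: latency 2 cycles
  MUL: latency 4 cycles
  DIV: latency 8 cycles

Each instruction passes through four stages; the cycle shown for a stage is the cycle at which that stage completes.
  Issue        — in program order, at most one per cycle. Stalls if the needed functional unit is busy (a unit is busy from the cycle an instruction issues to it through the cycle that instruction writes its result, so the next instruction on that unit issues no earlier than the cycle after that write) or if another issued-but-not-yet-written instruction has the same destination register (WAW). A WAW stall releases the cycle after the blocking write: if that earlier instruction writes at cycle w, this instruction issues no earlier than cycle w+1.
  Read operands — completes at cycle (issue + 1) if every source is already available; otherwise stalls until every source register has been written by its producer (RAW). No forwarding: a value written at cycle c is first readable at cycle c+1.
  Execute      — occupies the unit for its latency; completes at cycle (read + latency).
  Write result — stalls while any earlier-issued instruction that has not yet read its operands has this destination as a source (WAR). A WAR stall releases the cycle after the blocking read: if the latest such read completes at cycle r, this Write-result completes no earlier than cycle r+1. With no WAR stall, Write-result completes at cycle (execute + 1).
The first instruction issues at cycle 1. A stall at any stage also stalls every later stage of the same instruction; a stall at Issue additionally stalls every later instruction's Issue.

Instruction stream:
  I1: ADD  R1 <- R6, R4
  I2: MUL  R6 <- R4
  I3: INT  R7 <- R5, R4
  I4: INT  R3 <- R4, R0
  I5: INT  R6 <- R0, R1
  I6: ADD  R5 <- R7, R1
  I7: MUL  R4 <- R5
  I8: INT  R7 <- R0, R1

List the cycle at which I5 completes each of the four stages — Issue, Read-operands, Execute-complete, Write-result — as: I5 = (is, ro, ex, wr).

I5 = (11, 12, 13, 14)

I1 -> (1, 2, 4, 5)
I2 -> (2, 3, 7, 8)
I3 -> (3, 4, 5, 6)
I4 -> (7, 8, 9, 10)  // struct: INT busy until I3 writes@6
I5 -> (11, 12, 13, 14)  // struct: INT busy until I4 writes@10
I6 -> (12, 13, 15, 16)
I7 -> (13, 17, 21, 22)  // RAW R5: wait I6 write@16
I8 -> (15, 16, 17, 18)  // struct: INT busy until I5 writes@14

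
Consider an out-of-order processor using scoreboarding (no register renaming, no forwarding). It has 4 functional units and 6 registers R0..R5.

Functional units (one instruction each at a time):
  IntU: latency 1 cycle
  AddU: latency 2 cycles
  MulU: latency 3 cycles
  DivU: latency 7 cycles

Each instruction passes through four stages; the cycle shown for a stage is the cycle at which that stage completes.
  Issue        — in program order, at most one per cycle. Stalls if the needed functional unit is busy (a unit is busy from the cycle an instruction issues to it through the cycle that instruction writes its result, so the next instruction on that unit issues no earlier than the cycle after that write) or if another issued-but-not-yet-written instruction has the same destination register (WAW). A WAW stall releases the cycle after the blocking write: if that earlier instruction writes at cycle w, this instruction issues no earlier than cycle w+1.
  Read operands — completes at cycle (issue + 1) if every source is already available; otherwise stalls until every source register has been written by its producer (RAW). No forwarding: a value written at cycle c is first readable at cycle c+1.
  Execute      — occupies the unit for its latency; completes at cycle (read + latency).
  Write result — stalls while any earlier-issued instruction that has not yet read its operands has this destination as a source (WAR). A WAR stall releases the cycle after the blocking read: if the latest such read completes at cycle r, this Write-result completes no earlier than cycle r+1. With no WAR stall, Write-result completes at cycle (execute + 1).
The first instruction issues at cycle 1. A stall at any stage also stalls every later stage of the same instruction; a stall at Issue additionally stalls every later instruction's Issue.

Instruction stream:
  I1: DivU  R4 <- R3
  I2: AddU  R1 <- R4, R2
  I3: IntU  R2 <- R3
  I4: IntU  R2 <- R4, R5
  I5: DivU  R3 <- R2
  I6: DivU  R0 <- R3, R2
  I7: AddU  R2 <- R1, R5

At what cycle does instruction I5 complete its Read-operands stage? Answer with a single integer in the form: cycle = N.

cycle = 17

I1  is:1  ro:2  ex:9  wr:10
I2  is:2  ro:11  ex:13  wr:14  — RAW R4: wait I1 write@10
I3  is:3  ro:4  ex:5  wr:12  — WAR R2: wait I2 read@11
I4  is:13  ro:14  ex:15  wr:16  — struct: IntU busy until I3 writes@12
I5  is:14  ro:17  ex:24  wr:25  — RAW R2: wait I4 write@16
I6  is:26  ro:27  ex:34  wr:35  — struct: DivU busy until I5 writes@25
I7  is:27  ro:28  ex:30  wr:31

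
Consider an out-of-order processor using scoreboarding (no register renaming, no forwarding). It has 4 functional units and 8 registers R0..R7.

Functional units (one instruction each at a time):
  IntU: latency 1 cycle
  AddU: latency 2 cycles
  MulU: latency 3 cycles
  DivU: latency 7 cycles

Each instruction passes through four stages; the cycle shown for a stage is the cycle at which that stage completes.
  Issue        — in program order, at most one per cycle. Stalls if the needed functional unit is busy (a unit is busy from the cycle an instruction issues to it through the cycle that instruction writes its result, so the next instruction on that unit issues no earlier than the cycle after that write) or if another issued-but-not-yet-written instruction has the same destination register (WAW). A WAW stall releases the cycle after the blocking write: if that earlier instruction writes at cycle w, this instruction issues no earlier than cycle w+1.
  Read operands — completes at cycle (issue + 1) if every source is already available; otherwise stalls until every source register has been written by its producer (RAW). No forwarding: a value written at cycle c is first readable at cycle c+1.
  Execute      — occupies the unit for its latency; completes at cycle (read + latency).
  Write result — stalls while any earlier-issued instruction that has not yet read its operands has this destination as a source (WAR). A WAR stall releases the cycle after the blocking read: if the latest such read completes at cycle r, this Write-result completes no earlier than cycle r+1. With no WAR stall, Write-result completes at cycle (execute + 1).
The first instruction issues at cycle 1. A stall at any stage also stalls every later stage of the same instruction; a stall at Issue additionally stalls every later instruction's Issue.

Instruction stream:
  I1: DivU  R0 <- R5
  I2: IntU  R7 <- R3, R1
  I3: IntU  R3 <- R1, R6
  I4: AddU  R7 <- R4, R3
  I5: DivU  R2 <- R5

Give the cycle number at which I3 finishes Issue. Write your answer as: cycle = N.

cycle = 6

  I1 | 1 | 2 | 9 | 10
  I2 | 2 | 3 | 4 | 5
  I3 | 6 | 7 | 8 | 9   struct: IntU busy until I2 writes@5
  I4 | 7 | 10 | 12 | 13   RAW R3: wait I3 write@9
  I5 | 11 | 12 | 19 | 20   struct: DivU busy until I1 writes@10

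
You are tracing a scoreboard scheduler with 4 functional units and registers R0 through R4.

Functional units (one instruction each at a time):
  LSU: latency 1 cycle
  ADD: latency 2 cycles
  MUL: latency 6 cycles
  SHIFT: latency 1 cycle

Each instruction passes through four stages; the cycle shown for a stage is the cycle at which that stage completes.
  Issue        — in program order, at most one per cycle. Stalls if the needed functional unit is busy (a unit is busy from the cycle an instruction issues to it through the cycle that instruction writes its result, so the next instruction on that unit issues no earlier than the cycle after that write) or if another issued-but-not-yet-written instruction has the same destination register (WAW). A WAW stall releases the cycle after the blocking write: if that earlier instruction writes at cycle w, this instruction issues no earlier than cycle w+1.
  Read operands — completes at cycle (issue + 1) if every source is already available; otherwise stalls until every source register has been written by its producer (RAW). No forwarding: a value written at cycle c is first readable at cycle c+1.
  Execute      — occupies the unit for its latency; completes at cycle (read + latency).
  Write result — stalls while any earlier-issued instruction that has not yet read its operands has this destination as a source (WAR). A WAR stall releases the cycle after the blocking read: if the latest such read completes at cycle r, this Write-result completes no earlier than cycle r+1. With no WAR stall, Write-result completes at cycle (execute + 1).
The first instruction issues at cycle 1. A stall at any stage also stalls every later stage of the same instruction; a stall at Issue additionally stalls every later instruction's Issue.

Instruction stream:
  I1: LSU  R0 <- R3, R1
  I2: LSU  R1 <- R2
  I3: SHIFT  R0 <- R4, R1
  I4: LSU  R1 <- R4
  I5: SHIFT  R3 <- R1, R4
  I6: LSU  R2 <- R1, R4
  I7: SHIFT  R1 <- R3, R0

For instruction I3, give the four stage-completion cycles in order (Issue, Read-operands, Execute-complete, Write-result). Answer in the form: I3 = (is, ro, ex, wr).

I3 = (6, 9, 10, 11)

c1: issue I1 (LSU)
c2: I1 read-ops
c3: I1 finished on LSU
c4: I1→R0
c5: issue I2 (LSU)
c6: I2 read-ops; issue I3 (SHIFT)
c7: I2 finished on LSU
c8: I2→R1
c9: I3 read-ops; issue I4 (LSU)
c10: I3 finished on SHIFT; I4 read-ops
c11: I3→R0; I4 finished on LSU
c12: I4→R1; issue I5 (SHIFT)
c13: I5 read-ops; issue I6 (LSU)
c14: I5 finished on SHIFT; I6 read-ops
c15: I5→R3; I6 finished on LSU
c16: I6→R2; issue I7 (SHIFT)
c17: I7 read-ops
c18: I7 finished on SHIFT
c19: I7→R1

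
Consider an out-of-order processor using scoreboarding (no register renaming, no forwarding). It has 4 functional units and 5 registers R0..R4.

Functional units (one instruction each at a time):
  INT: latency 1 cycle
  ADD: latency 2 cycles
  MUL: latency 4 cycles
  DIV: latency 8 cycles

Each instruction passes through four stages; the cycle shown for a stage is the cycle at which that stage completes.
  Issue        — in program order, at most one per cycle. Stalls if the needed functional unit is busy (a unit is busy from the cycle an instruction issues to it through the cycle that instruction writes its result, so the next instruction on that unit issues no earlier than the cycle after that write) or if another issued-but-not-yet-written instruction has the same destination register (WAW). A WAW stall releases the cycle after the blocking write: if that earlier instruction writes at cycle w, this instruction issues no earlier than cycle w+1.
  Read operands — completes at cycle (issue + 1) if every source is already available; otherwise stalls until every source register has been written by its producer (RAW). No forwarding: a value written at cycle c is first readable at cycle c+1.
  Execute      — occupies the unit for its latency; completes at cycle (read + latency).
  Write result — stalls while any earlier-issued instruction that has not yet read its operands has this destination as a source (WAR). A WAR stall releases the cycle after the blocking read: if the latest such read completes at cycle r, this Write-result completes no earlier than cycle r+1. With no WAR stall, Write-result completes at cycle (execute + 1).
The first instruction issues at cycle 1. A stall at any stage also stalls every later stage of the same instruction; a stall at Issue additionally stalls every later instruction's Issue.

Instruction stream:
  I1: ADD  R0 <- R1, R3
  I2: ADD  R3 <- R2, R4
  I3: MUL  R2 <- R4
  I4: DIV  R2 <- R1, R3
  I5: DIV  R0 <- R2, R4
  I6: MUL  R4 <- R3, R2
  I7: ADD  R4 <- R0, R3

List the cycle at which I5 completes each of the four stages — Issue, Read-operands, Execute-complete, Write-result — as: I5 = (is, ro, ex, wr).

[1] I1 dispatched to ADD
[2] I1 operands ready
[4] I1 complete
[5] R0←I1
[6] I2 dispatched to ADD
[7] I2 operands ready | I3 dispatched to MUL
[8] I3 operands ready
[9] I2 complete
[10] R3←I2
[12] I3 complete
[13] R2←I3
[14] I4 dispatched to DIV
[15] I4 operands ready
[23] I4 complete
[24] R2←I4
[25] I5 dispatched to DIV
[26] I5 operands ready | I6 dispatched to MUL
[27] I6 operands ready
[31] I6 complete
[32] R4←I6
[33] I7 dispatched to ADD
[34] I5 complete
[35] R0←I5
[36] I7 operands ready
[38] I7 complete
[39] R4←I7

I5 = (25, 26, 34, 35)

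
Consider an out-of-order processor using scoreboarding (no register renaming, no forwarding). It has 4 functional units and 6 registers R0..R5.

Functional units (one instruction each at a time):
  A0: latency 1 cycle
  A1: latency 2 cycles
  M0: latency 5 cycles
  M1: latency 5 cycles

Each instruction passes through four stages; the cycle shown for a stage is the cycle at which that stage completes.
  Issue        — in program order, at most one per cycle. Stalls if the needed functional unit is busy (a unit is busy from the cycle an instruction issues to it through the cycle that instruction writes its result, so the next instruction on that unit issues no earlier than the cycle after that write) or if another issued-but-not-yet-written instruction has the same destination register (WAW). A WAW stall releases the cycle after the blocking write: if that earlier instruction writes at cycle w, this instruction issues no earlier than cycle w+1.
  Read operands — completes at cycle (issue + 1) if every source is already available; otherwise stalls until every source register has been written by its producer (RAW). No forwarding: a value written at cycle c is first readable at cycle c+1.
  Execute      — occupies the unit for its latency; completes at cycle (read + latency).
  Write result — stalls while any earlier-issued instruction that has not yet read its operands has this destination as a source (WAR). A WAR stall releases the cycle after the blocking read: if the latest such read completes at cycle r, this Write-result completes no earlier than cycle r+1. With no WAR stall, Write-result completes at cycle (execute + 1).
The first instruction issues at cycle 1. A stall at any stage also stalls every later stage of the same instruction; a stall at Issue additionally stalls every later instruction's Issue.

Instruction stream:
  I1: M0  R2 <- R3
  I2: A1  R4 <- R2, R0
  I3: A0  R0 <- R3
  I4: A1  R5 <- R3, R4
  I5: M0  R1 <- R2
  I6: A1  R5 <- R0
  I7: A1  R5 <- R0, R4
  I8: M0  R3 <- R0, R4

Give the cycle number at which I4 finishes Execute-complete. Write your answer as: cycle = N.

cycle = 16

cycle 1: I1 dispatched to M0
cycle 2: I1 operands ready · I2 dispatched to A1
cycle 3: I3 dispatched to A0
cycle 4: I3 operands ready
cycle 5: I3 complete
cycle 7: I1 complete
cycle 8: R2←I1
cycle 9: I2 operands ready
cycle 10: R0←I3
cycle 11: I2 complete
cycle 12: R4←I2
cycle 13: I4 dispatched to A1
cycle 14: I4 operands ready · I5 dispatched to M0
cycle 15: I5 operands ready
cycle 16: I4 complete
cycle 17: R5←I4
cycle 18: I6 dispatched to A1
cycle 19: I6 operands ready
cycle 20: I5 complete
cycle 21: R1←I5 · I6 complete
cycle 22: R5←I6
cycle 23: I7 dispatched to A1
cycle 24: I7 operands ready · I8 dispatched to M0
cycle 25: I8 operands ready
cycle 26: I7 complete
cycle 27: R5←I7
cycle 30: I8 complete
cycle 31: R3←I8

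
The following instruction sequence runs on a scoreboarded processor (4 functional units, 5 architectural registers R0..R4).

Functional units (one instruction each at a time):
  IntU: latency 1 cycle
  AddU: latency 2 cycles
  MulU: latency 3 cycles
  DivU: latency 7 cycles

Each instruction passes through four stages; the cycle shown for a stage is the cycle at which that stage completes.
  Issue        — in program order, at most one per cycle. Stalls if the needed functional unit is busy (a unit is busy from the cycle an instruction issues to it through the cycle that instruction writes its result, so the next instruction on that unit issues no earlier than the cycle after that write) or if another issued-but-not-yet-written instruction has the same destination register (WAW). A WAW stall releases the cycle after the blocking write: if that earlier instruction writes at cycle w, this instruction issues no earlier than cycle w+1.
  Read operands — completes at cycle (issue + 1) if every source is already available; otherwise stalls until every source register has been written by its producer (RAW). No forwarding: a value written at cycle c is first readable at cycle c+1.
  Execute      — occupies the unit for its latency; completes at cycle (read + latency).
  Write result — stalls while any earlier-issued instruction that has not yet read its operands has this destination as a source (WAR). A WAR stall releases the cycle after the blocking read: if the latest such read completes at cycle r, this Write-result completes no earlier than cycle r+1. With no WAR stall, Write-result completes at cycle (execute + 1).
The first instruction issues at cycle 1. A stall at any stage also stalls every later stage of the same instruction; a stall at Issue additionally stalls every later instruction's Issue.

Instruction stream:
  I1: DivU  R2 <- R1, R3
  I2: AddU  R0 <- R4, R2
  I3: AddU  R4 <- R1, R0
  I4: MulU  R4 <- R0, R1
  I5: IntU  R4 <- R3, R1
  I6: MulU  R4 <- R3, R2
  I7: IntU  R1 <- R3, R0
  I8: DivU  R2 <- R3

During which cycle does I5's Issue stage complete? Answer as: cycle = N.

I1 -> (1, 2, 9, 10)
I2 -> (2, 11, 13, 14)  // RAW R2: wait I1 write@10
I3 -> (15, 16, 18, 19)  // struct: AddU busy until I2 writes@14
I4 -> (20, 21, 24, 25)  // WAW R4: wait I3 write@19
I5 -> (26, 27, 28, 29)  // WAW R4: wait I4 write@25
I6 -> (30, 31, 34, 35)  // WAW R4: wait I5 write@29
I7 -> (31, 32, 33, 34)
I8 -> (32, 33, 40, 41)

cycle = 26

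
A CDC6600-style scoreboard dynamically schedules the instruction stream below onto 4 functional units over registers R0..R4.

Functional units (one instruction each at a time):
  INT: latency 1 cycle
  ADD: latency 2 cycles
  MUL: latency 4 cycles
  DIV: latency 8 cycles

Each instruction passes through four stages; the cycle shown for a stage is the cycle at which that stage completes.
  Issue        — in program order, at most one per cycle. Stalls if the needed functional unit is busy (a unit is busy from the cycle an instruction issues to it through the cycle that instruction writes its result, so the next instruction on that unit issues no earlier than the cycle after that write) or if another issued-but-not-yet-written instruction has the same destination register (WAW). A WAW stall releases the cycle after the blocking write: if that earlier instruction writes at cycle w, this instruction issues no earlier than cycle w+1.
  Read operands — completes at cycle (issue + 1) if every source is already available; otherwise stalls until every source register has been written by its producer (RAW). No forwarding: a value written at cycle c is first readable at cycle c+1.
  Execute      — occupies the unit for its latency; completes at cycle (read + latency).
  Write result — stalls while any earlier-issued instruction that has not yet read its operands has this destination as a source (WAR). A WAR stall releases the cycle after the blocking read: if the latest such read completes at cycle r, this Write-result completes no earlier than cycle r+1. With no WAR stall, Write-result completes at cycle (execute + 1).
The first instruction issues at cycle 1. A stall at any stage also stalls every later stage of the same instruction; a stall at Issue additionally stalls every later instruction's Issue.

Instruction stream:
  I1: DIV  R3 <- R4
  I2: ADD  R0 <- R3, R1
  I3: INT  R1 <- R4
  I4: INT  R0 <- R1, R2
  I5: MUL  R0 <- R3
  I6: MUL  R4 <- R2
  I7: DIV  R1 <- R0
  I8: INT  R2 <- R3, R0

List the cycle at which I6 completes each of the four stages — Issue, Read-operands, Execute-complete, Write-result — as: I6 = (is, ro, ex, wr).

I6 = (27, 28, 32, 33)

cycle 1: I1 issues→DIV
cycle 2: I1 reads | I2 issues→ADD
cycle 3: I3 issues→INT
cycle 4: I3 reads
cycle 5: I3 exec-done
cycle 10: I1 exec-done
cycle 11: I1 writes R3
cycle 12: I2 reads
cycle 13: I3 writes R1
cycle 14: I2 exec-done
cycle 15: I2 writes R0
cycle 16: I4 issues→INT
cycle 17: I4 reads
cycle 18: I4 exec-done
cycle 19: I4 writes R0
cycle 20: I5 issues→MUL
cycle 21: I5 reads
cycle 25: I5 exec-done
cycle 26: I5 writes R0
cycle 27: I6 issues→MUL
cycle 28: I6 reads | I7 issues→DIV
cycle 29: I7 reads | I8 issues→INT
cycle 30: I8 reads
cycle 31: I8 exec-done
cycle 32: I6 exec-done | I8 writes R2
cycle 33: I6 writes R4
cycle 37: I7 exec-done
cycle 38: I7 writes R1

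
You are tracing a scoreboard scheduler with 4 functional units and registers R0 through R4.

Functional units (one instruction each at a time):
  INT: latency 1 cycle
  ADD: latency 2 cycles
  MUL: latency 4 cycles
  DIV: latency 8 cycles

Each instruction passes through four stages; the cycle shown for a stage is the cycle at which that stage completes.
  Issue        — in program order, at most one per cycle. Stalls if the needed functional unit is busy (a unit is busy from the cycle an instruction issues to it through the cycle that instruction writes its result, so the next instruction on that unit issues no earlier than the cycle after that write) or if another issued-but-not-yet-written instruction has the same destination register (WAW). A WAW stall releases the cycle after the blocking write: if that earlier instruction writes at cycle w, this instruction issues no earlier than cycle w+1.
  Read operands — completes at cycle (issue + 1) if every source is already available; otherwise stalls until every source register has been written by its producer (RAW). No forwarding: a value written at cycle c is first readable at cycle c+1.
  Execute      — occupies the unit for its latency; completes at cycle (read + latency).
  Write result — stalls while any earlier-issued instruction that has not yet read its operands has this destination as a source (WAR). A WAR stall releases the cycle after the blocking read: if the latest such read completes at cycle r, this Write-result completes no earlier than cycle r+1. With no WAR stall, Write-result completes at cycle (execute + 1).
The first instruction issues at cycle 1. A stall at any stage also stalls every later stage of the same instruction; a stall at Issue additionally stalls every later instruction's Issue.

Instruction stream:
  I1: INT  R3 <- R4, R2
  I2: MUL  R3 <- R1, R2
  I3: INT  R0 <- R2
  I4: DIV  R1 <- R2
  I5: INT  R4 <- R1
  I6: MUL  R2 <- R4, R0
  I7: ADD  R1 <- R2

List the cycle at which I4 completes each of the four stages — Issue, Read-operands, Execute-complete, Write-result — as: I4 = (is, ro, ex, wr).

[1] issue I1 (INT)
[2] I1 read-ops
[3] I1 finished on INT
[4] I1→R3
[5] issue I2 (MUL)
[6] I2 read-ops, issue I3 (INT)
[7] I3 read-ops, issue I4 (DIV)
[8] I3 finished on INT, I4 read-ops
[9] I3→R0
[10] I2 finished on MUL, issue I5 (INT)
[11] I2→R3
[12] issue I6 (MUL)
[16] I4 finished on DIV
[17] I4→R1
[18] I5 read-ops, issue I7 (ADD)
[19] I5 finished on INT
[20] I5→R4
[21] I6 read-ops
[25] I6 finished on MUL
[26] I6→R2
[27] I7 read-ops
[29] I7 finished on ADD
[30] I7→R1

I4 = (7, 8, 16, 17)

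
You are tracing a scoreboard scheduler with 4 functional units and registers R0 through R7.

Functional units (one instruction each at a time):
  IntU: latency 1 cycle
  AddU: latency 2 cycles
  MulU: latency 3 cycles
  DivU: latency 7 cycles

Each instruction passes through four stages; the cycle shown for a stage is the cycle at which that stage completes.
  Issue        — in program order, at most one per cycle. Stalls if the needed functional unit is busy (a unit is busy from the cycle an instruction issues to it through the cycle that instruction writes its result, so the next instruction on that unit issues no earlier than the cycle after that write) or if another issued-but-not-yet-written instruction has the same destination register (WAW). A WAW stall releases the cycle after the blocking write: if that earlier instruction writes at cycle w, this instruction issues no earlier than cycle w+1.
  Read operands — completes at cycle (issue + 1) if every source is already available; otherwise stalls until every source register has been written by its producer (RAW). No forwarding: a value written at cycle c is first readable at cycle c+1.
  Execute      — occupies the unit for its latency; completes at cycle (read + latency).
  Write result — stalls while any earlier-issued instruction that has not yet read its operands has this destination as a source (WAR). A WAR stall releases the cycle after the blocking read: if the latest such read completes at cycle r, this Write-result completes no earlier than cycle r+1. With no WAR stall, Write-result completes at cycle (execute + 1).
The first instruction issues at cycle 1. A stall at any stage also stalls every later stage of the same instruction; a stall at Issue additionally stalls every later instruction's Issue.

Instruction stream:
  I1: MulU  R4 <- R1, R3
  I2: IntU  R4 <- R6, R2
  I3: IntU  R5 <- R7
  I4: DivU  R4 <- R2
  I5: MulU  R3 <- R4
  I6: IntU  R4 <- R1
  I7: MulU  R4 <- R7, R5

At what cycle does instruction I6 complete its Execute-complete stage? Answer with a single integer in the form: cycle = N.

cycle 1: issue I1 (MulU)
cycle 2: I1 read-ops
cycle 5: I1 finished on MulU
cycle 6: I1→R4
cycle 7: issue I2 (IntU)
cycle 8: I2 read-ops
cycle 9: I2 finished on IntU
cycle 10: I2→R4
cycle 11: issue I3 (IntU)
cycle 12: I3 read-ops; issue I4 (DivU)
cycle 13: I3 finished on IntU; I4 read-ops; issue I5 (MulU)
cycle 14: I3→R5
cycle 20: I4 finished on DivU
cycle 21: I4→R4
cycle 22: I5 read-ops; issue I6 (IntU)
cycle 23: I6 read-ops
cycle 24: I6 finished on IntU
cycle 25: I5 finished on MulU; I6→R4
cycle 26: I5→R3
cycle 27: issue I7 (MulU)
cycle 28: I7 read-ops
cycle 31: I7 finished on MulU
cycle 32: I7→R4

cycle = 24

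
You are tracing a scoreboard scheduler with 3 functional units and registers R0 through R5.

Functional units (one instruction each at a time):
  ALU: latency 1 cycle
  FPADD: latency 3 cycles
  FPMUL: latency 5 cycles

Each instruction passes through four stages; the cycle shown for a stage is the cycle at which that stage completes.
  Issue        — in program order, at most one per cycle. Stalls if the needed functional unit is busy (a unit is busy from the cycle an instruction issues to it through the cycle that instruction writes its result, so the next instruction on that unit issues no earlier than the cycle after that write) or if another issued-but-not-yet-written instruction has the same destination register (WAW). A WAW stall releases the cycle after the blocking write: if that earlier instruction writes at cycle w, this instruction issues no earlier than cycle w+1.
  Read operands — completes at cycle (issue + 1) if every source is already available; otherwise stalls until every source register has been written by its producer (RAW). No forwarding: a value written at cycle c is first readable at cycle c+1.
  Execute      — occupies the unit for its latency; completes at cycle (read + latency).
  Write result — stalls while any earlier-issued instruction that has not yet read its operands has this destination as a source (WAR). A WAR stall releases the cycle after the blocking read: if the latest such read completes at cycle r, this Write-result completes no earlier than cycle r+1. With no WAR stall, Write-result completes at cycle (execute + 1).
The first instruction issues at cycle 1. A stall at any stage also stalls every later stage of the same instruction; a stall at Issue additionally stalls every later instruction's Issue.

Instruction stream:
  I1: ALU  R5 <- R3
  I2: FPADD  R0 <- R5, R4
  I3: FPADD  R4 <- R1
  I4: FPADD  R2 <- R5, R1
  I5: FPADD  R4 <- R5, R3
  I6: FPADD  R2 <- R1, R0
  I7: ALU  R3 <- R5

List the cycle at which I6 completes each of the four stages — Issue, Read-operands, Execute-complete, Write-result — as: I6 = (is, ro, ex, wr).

1) issue 1, read 2, done 3, write 4
2) issue 2, read 5, done 8, write 9  <RAW R5: wait I1 write@4>
3) issue 10, read 11, done 14, write 15  <struct: FPADD busy until I2 writes@9>
4) issue 16, read 17, done 20, write 21  <struct: FPADD busy until I3 writes@15>
5) issue 22, read 23, done 26, write 27  <struct: FPADD busy until I4 writes@21>
6) issue 28, read 29, done 32, write 33  <struct: FPADD busy until I5 writes@27>
7) issue 29, read 30, done 31, write 32

I6 = (28, 29, 32, 33)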